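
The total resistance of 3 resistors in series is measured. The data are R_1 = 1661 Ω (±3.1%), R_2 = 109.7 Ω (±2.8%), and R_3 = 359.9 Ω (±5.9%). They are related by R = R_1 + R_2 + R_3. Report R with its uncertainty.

2131 ± 55.8 Ω

R is a linear combination, so absolute uncertainties add in quadrature:
  (δR_1)² = 2650;  (δR_2)² = 9.43;  (δR_3)² = 451
δR = √(3110) = 55.8 Ω
R = 2131 Ω.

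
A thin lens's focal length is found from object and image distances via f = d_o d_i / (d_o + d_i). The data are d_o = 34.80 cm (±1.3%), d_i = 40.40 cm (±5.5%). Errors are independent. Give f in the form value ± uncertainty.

18.70 ± 0.493 cm

∂f/∂d_o = (d_i/(d_o+d_i))² = 0.289;  ∂f/∂d_i = (d_o/(d_o+d_i))² = 0.214
δf = √((∂f/∂d_o · δd_o)² + (∂f/∂d_i · δd_i)²) = √(0.0170 + 0.226) = 0.493 cm
f = 18.70 cm.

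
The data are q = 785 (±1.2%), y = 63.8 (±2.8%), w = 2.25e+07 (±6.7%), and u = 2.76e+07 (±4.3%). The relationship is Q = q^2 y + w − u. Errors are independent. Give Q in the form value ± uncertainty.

(3.42 ± 0.240) × 10^7

Let p = q^2·y = 3.93e+07. δp/p = √((2·δq/q)² + (1·δy/y)²) = √(0.000576 + 0.000784) = 0.0369, so δp = 1.45e+06.
Q = p + w − u: δQ = √(δp² + δw² + δu²) = √(2.1e+12 + 2.27e+12 + 1.41e+12) = 2.4e+06
Q = 3.42e+07.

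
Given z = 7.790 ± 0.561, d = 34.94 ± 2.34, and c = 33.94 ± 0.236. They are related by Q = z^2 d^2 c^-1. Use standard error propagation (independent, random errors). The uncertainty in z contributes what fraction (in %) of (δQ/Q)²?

(δQ/Q)² = (2·δz/z)² + (2·δd/d)² + (-1·δc/c)²
  z term: (2×0.0720)² = 0.0207
  d term: (2×0.0670)² = 0.0179
  c term: (-1×0.00695)² = 4.84e-05
Total = 0.0387. Share from z = 0.0207/0.0387 = 0.536.

53.6%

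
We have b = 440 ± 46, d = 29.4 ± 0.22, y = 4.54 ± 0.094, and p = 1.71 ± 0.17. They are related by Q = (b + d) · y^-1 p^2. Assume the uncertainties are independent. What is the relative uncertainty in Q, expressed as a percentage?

22.3%

Let u = b + d = 469. δu = √(δb² + δd²) = √(2120 + 0.0484) = 46.0, so δu/u = 0.0980.
Q is then a monomial in u, y, p:
δQ/Q = √((δu/u)² + (-1·δy/y)² + (2·δp/p)²) = √(0.00960 + 0.000429 + 0.0395) = 0.223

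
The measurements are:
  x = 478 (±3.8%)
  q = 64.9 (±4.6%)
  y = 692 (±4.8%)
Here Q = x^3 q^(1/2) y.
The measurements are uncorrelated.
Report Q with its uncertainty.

(6.09 ± 0.766) × 10^11

Relative error in a monomial: (δQ/Q)² = Σ (nᵢ · δxᵢ/xᵢ)².
  (3·δx/x)² = (3×0.0380)² = 0.0130;  (½·δq/q)² = (0.5×0.0460)² = 0.000529;  (1·δy/y)² = (1×0.0480)² = 0.00230
δQ/Q = √(0.0158) = 0.126
Q = 6.09e+11, so δQ = 0.126 × 6.09e+11 = 7.66e+10.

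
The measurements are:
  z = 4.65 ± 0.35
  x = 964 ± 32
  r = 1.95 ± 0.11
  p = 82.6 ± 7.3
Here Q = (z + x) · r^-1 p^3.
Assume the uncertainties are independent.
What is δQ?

Let u = z + x = 969. δu = √(δz² + δx²) = √(0.122 + 1020) = 32.0, so δu/u = 0.0330.
Q is then a monomial in u, r, p:
δQ/Q = √((δu/u)² + (-1·δr/r)² + (3·δp/p)²) = √(0.00109 + 0.00318 + 0.0703) = 0.273
Q = 2.8e+08, so δQ = 0.273 × 2.8e+08 = 7.64e+07.

7.64e+07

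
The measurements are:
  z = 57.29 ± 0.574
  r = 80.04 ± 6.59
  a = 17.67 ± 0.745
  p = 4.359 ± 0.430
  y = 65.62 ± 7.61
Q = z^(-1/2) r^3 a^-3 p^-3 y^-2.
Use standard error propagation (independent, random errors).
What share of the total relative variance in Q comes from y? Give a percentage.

(δQ/Q)² = (−½·δz/z)² + (3·δr/r)² + (-3·δa/a)² + (-3·δp/p)² + (-2·δy/y)²
  z term: (-0.5×0.0100)² = 2.51e-05
  r term: (3×0.0823)² = 0.0610
  a term: (-3×0.0422)² = 0.0160
  p term: (-3×0.0986)² = 0.0876
  y term: (-2×0.116)² = 0.0538
Total = 0.218. Share from y = 0.0538/0.218 = 0.246.

24.6%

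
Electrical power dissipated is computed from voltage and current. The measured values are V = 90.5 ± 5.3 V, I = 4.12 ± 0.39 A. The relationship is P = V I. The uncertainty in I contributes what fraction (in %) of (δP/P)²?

72.3%

(δP/P)² = (1·δV/V)² + (1·δI/I)²
  V term: (1×0.0586)² = 0.00343
  I term: (1×0.0947)² = 0.00896
Total = 0.0124. Share from I = 0.00896/0.0124 = 0.723.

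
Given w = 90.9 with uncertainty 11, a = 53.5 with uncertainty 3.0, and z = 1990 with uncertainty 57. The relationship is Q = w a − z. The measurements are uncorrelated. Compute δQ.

Let p = w·a = 4860. δp/p = √((1·δw/w)² + (1·δa/a)²) = √(0.0146 + 0.00314) = 0.133, so δp = 649.
Q = p − z: δQ = √(δp² + δz²) = √(4.21e+05 + 3250) = 651

651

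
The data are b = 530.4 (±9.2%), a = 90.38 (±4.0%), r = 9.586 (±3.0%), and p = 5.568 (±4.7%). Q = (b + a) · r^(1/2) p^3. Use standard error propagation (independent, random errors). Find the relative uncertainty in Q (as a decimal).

Let u = b + a = 620.8. δu = √(δb² + δa²) = √(2380 + 13.1) = 48.9, so δu/u = 0.0788.
Q is then a monomial in u, r, p:
δQ/Q = √((δu/u)² + (½·δr/r)² + (3·δp/p)²) = √(0.00621 + 0.000225 + 0.0199) = 0.162

0.162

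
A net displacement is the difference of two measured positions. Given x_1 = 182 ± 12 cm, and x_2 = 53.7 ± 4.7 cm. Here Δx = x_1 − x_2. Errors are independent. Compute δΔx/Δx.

0.100

Δx is a linear combination, so absolute uncertainties add in quadrature:
  (δx_1)² = 144;  (δx_2)² = 22.1
δΔx = √(166) = 12.9 cm
Δx = 128 cm, so δΔx/Δx = 12.9/128 = 0.100.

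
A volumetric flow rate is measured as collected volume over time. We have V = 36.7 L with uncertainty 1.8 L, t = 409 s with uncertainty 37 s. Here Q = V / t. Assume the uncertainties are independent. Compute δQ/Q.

0.103

Each factor contributes (exponent × relative error)² to (δQ/Q)²:
  (1·δV/V)² = (1×0.0490)² = 0.00241;  (-1·δt/t)² = (-1×0.0905)² = 0.00818
δQ/Q = √(0.0106) = 0.103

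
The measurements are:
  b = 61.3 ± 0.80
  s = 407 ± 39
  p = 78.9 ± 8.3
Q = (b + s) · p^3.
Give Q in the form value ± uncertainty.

(2.30 ± 0.751) × 10^8

Let u = b + s = 468. δu = √(δb² + δs²) = √(0.640 + 1520) = 39.0, so δu/u = 0.0833.
Q is then a monomial in u, p:
δQ/Q = √((δu/u)² + (3·δp/p)²) = √(0.00694 + 0.0996) = 0.326
Q = 2.3e+08, so δQ = 0.326 × 2.3e+08 = 7.51e+07.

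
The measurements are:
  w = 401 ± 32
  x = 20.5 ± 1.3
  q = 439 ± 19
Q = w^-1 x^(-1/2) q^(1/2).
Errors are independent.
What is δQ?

Products/powers → add relative errors in quadrature, weighted by exponent:
  (-1·δw/w)² = (-1×0.0798)² = 0.00637;  (−½·δx/x)² = (-0.5×0.0634)² = 0.00101;  (½·δq/q)² = (0.5×0.0433)² = 0.000468
δQ/Q = √(0.00784) = 0.0886
Q = 0.0115, so δQ = 0.0886 × 0.0115 = 0.00102.

0.00102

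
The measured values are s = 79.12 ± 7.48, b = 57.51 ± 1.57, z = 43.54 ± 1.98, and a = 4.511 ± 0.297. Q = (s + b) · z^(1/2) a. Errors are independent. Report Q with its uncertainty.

Let u = s + b = 136.6. δu = √(δs² + δb²) = √(56.0 + 2.46) = 7.64, so δu/u = 0.0559.
Q is then a monomial in u, z, a:
δQ/Q = √((δu/u)² + (½·δz/z)² + (1·δa/a)²) = √(0.00313 + 0.000517 + 0.00433) = 0.0893
Q = 4067, so δQ = 0.0893 × 4067 = 363.

4067 ± 363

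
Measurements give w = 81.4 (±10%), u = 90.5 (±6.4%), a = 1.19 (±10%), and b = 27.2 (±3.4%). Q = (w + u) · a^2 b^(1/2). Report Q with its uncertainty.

Let h = w + u = 172. δh = √(δw² + δu²) = √(66.3 + 33.5) = 9.99, so δh/h = 0.0581.
Q is then a monomial in h, a, b:
δQ/Q = √((δh/h)² + (2·δa/a)² + (½·δb/b)²) = √(0.00338 + 0.0400 + 0.000289) = 0.209
Q = 1270, so δQ = 0.209 × 1270 = 265.

1270 ± 265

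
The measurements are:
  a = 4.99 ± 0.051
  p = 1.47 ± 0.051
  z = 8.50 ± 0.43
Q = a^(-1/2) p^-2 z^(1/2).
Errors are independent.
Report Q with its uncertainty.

0.604 ± 0.0447

Since Q is a product/quotient, work with relative uncertainties:
  (−½·δa/a)² = (-0.5×0.0102)² = 2.61e-05;  (-2·δp/p)² = (-2×0.0347)² = 0.00481;  (½·δz/z)² = (0.5×0.0506)² = 0.000640
δQ/Q = √(0.00548) = 0.0740
Q = 0.604, so δQ = 0.0740 × 0.604 = 0.0447.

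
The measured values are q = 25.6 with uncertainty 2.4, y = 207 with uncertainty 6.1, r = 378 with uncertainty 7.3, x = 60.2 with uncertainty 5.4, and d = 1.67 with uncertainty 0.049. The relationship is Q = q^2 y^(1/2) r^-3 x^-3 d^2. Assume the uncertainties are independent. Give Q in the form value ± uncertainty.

Since Q is a product/quotient, work with relative uncertainties:
  (2·δq/q)² = (2×0.0937)² = 0.0352;  (½·δy/y)² = (0.5×0.0295)² = 0.000217;  (-3·δr/r)² = (-3×0.0193)² = 0.00336;  (-3·δx/x)² = (-3×0.0897)² = 0.0724;  (2·δd/d)² = (2×0.0293)² = 0.00344
δQ/Q = √(0.115) = 0.339
Q = 2.23e-09, so δQ = 0.339 × 2.23e-09 = 7.55e-10.

(2.23 ± 0.755) × 10^-9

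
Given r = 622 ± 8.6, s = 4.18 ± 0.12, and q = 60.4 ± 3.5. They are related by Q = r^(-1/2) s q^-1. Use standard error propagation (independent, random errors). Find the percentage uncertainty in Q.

6.50%

Q is a product of powers, so relative uncertainties combine in quadrature:
  (−½·δr/r)² = (-0.5×0.0138)² = 4.78e-05;  (1·δs/s)² = (1×0.0287)² = 0.000824;  (-1·δq/q)² = (-1×0.0579)² = 0.00336
δQ/Q = √(0.00423) = 0.0650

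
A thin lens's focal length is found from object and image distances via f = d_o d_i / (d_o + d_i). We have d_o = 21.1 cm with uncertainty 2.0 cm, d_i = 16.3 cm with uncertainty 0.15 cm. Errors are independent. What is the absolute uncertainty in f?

0.383 cm

∂f/∂d_o = (d_i/(d_o+d_i))² = 0.190;  ∂f/∂d_i = (d_o/(d_o+d_i))² = 0.318
δf = √((∂f/∂d_o · δd_o)² + (∂f/∂d_i · δd_i)²) = √(0.144 + 0.00228) = 0.383 cm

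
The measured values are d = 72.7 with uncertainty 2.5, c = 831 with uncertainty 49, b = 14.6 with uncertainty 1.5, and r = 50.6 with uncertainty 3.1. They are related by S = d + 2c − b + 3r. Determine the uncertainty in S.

98.5

Each term contributes (cᵢ δxᵢ)² to (δS)²:
  (δd)² = 6.25;  (2·δc)² = 9600;  (δb)² = 2.25;  (3·δr)² = 86.5
δS = √(9700) = 98.5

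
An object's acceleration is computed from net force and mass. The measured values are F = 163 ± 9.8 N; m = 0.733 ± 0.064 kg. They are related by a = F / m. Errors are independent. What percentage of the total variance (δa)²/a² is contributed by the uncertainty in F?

32.2%

(δa/a)² = (1·δF/F)² + (-1·δm/m)²
  F term: (1×0.0601)² = 0.00361
  m term: (-1×0.0873)² = 0.00762
Total = 0.0112. Share from F = 0.00361/0.0112 = 0.322.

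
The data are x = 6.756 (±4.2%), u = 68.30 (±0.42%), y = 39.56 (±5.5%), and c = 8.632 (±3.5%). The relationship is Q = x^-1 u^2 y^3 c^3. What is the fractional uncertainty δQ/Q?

0.200

Products/powers → add relative errors in quadrature, weighted by exponent:
  (-1·δx/x)² = (-1×0.0420)² = 0.00176;  (2·δu/u)² = (2×0.00420)² = 7.06e-05;  (3·δy/y)² = (3×0.0550)² = 0.0272;  (3·δc/c)² = (3×0.0350)² = 0.0110
δQ/Q = √(0.0401) = 0.200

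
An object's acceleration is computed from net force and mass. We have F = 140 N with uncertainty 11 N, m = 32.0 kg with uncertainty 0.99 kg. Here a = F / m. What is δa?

0.369 m/s^2

Since a is a product/quotient, work with relative uncertainties:
  (1·δF/F)² = (1×0.0786)² = 0.00617;  (-1·δm/m)² = (-1×0.0309)² = 0.000957
δa/a = √(0.00713) = 0.0844
a = 4.38 m/s^2, so δa = 0.0844 × 4.38 = 0.369 m/s^2.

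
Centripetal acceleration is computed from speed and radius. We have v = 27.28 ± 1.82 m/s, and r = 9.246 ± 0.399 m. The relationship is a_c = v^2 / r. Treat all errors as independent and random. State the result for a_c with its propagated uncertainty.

80.49 ± 11.3 m/s^2

For a monomial a_c ∝ v^2, r^-1, fractional errors add in quadrature:
  (2·δv/v)² = (2×0.0667)² = 0.0178;  (-1·δr/r)² = (-1×0.0432)² = 0.00186
δa_c/a_c = √(0.0197) = 0.140
a_c = 80.49 m/s^2, so δa_c = 0.140 × 80.49 = 11.3 m/s^2.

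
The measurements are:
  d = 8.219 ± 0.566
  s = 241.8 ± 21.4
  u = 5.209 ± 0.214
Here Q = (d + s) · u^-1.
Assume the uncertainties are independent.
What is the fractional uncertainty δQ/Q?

Let w = d + s = 250.0. δw = √(δd² + δs²) = √(0.320 + 458) = 21.4, so δw/w = 0.0856.
Q is then a monomial in w, u:
δQ/Q = √((δw/w)² + (-1·δu/u)²) = √(0.00733 + 0.00169) = 0.0950

0.0950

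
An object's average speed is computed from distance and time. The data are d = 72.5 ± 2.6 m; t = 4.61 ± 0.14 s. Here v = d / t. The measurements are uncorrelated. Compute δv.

Since v is a product/quotient, work with relative uncertainties:
  (1·δd/d)² = (1×0.0359)² = 0.00129;  (-1·δt/t)² = (-1×0.0304)² = 0.000922
δv/v = √(0.00221) = 0.0470
v = 15.7 m/s, so δv = 0.0470 × 15.7 = 0.739 m/s.

0.739 m/s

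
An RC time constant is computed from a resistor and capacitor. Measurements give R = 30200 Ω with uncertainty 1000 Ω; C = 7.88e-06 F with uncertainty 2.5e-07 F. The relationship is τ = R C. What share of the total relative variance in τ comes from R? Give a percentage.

52.1%

(δτ/τ)² = (1·δR/R)² + (1·δC/C)²
  R term: (1×0.0331)² = 0.00110
  C term: (1×0.0317)² = 0.00101
Total = 0.00210. Share from R = 0.00110/0.00210 = 0.521.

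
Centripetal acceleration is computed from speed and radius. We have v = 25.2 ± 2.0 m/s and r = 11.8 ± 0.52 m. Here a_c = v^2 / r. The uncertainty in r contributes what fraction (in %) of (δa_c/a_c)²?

(δa_c/a_c)² = (2·δv/v)² + (-1·δr/r)²
  v term: (2×0.0794)² = 0.0252
  r term: (-1×0.0441)² = 0.00194
Total = 0.0271. Share from r = 0.00194/0.0271 = 0.0716.

7.16%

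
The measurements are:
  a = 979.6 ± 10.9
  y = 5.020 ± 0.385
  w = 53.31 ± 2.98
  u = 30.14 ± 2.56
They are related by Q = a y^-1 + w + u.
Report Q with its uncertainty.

Let p = a·y^-1 = 195.1. δp/p = √((1·δa/a)² + (-1·δy/y)²) = √(0.000124 + 0.00588) = 0.0775, so δp = 15.1.
Q = p + w + u: δQ = √(δp² + δw² + δu²) = √(229 + 8.88 + 6.55) = 15.6
Q = 278.6.

278.6 ± 15.6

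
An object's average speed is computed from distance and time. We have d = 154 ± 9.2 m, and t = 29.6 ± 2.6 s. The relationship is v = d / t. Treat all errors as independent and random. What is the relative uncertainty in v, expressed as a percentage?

For a monomial v ∝ d, t^-1, fractional errors add in quadrature:
  (1·δd/d)² = (1×0.0597)² = 0.00357;  (-1·δt/t)² = (-1×0.0878)² = 0.00772
δv/v = √(0.0113) = 0.106

10.6%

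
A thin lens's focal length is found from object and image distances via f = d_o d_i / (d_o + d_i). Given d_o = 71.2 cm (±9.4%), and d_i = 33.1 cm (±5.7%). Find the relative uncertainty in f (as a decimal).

0.0490

∂f/∂d_o = (d_i/(d_o+d_i))² = 0.101;  ∂f/∂d_i = (d_o/(d_o+d_i))² = 0.466
δf = √((∂f/∂d_o · δd_o)² + (∂f/∂d_i · δd_i)²) = √(0.454 + 0.773) = 1.11 cm
f = 22.6 cm, so δf/f = 1.11/22.6 = 0.0490.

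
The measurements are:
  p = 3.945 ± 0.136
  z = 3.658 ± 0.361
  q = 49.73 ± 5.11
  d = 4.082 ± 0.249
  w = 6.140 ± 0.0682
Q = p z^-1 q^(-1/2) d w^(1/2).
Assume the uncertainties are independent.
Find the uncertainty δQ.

0.204

Since Q is a product/quotient, work with relative uncertainties:
  (1·δp/p)² = (1×0.0345)² = 0.00119;  (-1·δz/z)² = (-1×0.0987)² = 0.00974;  (−½·δq/q)² = (-0.5×0.103)² = 0.00264;  (1·δd/d)² = (1×0.0610)² = 0.00372;  (½·δw/w)² = (0.5×0.0111)² = 3.08e-05
δQ/Q = √(0.0173) = 0.132
Q = 1.547, so δQ = 0.132 × 1.547 = 0.204.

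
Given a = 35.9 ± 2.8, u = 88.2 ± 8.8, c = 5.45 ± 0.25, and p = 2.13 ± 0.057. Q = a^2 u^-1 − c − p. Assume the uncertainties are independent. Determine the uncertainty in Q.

Let w = a^2·u^-1 = 14.6. δw/w = √((2·δa/a)² + (-1·δu/u)²) = √(0.0243 + 0.00995) = 0.185, so δw = 2.71.
Q = w − c − p: δQ = √(δw² + δc² + δp²) = √(7.32 + 0.0625 + 0.00325) = 2.72

2.72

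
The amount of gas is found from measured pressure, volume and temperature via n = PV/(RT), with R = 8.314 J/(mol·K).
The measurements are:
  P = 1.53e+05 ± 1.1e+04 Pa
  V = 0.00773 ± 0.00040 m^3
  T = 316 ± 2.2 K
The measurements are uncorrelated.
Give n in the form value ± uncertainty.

Products/powers → add relative errors in quadrature, weighted by exponent:
  (1·δP/P)² = (1×0.0719)² = 0.00517;  (1·δV/V)² = (1×0.0517)² = 0.00268;  (-1·δT/T)² = (-1×0.00696)² = 4.85e-05
δn/n = √(0.00790) = 0.0889
n = 0.450 mol, so δn = 0.0889 × 0.450 = 0.0400 mol.

0.450 ± 0.0400 mol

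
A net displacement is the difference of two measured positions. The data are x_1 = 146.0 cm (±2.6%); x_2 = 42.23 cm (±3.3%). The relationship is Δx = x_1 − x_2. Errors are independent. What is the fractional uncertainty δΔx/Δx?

0.0390

Sums and differences: (δΔx)² = Σ (cᵢ δxᵢ)².
  (δx_1)² = 14.4;  (δx_2)² = 1.94
δΔx = √(16.4) = 4.04 cm
Δx = 103.8 cm, so δΔx/Δx = 4.04/103.8 = 0.0390.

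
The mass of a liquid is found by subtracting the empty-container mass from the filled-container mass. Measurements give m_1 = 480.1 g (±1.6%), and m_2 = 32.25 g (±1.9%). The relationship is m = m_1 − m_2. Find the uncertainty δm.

7.71 g

m is a linear combination, so absolute uncertainties add in quadrature:
  (δm_1)² = 59.0;  (δm_2)² = 0.375
δm = √(59.4) = 7.71 g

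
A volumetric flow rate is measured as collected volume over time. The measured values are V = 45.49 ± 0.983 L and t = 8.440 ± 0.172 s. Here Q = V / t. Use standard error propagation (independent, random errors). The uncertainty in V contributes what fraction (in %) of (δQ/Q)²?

52.9%

(δQ/Q)² = (1·δV/V)² + (-1·δt/t)²
  V term: (1×0.0216)² = 0.000467
  t term: (-1×0.0204)² = 0.000415
Total = 0.000882. Share from V = 0.000467/0.000882 = 0.529.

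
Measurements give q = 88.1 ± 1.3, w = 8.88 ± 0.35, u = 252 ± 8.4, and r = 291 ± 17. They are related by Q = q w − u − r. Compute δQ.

38.0

Let p = q·w = 782. δp/p = √((1·δq/q)² + (1·δw/w)²) = √(0.000218 + 0.00155) = 0.0421, so δp = 32.9.
Q = p − u − r: δQ = √(δp² + δu² + δr²) = √(1080 + 70.6 + 289) = 38.0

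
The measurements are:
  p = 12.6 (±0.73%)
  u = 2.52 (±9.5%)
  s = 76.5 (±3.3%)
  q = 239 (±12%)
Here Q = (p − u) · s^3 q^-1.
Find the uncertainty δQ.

Let w = p − u = 10.1. δw = √(δp² + δu²) = √(0.00846 + 0.0573) = 0.256, so δw/w = 0.0254.
Q is then a monomial in w, s, q:
δQ/Q = √((δw/w)² + (3·δs/s)² + (-1·δq/q)²) = √(0.000647 + 0.00980 + 0.0144) = 0.158
Q = 18900, so δQ = 0.158 × 18900 = 2980.

2980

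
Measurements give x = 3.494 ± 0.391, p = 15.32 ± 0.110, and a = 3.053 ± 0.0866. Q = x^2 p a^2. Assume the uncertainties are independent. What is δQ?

403

Each factor contributes (exponent × relative error)² to (δQ/Q)²:
  (2·δx/x)² = (2×0.112)² = 0.0501;  (1·δp/p)² = (1×0.00718)² = 5.16e-05;  (2·δa/a)² = (2×0.0284)² = 0.00322
δQ/Q = √(0.0534) = 0.231
Q = 1743, so δQ = 0.231 × 1743 = 403.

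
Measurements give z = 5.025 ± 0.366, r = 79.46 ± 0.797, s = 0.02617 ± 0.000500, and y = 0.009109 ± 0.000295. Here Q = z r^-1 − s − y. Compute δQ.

Let p = z·r^-1 = 0.06324. δp/p = √((1·δz/z)² + (-1·δr/r)²) = √(0.00531 + 0.000101) = 0.0735, so δp = 0.00465.
Q = p − s − y: δQ = √(δp² + δs² + δy²) = √(2.16e-05 + 2.5e-07 + 8.7e-08) = 0.00469

0.00469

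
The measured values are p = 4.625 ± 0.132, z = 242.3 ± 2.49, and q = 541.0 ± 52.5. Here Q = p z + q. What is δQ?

62.5

Let w = p·z = 1121. δw/w = √((1·δp/p)² + (1·δz/z)²) = √(0.000815 + 0.000106) = 0.0303, so δw = 34.0.
Q = w + q: δQ = √(δw² + δq²) = √(1160 + 2760) = 62.5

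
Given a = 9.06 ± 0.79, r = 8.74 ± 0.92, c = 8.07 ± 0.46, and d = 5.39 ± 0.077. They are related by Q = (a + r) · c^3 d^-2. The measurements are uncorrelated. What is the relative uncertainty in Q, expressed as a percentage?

18.6%

Let u = a + r = 17.8. δu = √(δa² + δr²) = √(0.624 + 0.846) = 1.21, so δu/u = 0.0681.
Q is then a monomial in u, c, d:
δQ/Q = √((δu/u)² + (3·δc/c)² + (-2·δd/d)²) = √(0.00464 + 0.0292 + 0.000816) = 0.186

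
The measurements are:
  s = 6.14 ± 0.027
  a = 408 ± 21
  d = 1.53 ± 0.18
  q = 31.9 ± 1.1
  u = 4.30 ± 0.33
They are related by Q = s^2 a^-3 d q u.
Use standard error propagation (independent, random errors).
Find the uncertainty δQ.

For a monomial Q ∝ s^2, a^-3, d, q, u, fractional errors add in quadrature:
  (2·δs/s)² = (2×0.00440)² = 7.73e-05;  (-3·δa/a)² = (-3×0.0515)² = 0.0238;  (1·δd/d)² = (1×0.118)² = 0.0138;  (1·δq/q)² = (1×0.0345)² = 0.00119;  (1·δu/u)² = (1×0.0767)² = 0.00589
δQ/Q = √(0.0448) = 0.212
Q = 0.000116, so δQ = 0.212 × 0.000116 = 2.47e-05.

2.47e-05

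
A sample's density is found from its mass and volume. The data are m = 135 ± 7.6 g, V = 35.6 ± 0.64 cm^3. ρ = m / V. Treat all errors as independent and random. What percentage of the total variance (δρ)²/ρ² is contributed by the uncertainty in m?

90.7%

(δρ/ρ)² = (1·δm/m)² + (-1·δV/V)²
  m term: (1×0.0563)² = 0.00317
  V term: (-1×0.0180)² = 0.000323
Total = 0.00349. Share from m = 0.00317/0.00349 = 0.907.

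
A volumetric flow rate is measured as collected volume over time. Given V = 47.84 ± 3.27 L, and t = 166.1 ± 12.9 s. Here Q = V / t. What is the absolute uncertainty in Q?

Q is a product of powers, so relative uncertainties combine in quadrature:
  (1·δV/V)² = (1×0.0684)² = 0.00467;  (-1·δt/t)² = (-1×0.0777)² = 0.00603
δQ/Q = √(0.0107) = 0.103
Q = 0.2880 L/s, so δQ = 0.103 × 0.2880 = 0.0298 L/s.

0.0298 L/s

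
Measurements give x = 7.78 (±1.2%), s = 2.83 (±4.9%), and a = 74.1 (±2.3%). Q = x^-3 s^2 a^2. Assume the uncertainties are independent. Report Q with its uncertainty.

Since Q is a product/quotient, work with relative uncertainties:
  (-3·δx/x)² = (-3×0.0120)² = 0.00130;  (2·δs/s)² = (2×0.0490)² = 0.00960;  (2·δa/a)² = (2×0.0230)² = 0.00212
δQ/Q = √(0.0130) = 0.114
Q = 93.4, so δQ = 0.114 × 93.4 = 10.7.

93.4 ± 10.7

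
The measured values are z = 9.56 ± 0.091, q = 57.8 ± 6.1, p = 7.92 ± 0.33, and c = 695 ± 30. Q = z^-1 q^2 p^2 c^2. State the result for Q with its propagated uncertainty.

(1.06 ± 0.257) × 10^10

Q is a product of powers, so relative uncertainties combine in quadrature:
  (-1·δz/z)² = (-1×0.00952)² = 9.06e-05;  (2·δq/q)² = (2×0.106)² = 0.0446;  (2·δp/p)² = (2×0.0417)² = 0.00694;  (2·δc/c)² = (2×0.0432)² = 0.00745
δQ/Q = √(0.0590) = 0.243
Q = 1.06e+10, so δQ = 0.243 × 1.06e+10 = 2.57e+09.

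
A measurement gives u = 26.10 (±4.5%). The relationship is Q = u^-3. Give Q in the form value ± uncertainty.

(5.624 ± 0.759) × 10^-5

Q ∝ u^-3, so δQ/Q = |-3| · δu/u = 3 × 0.0450 = 0.135.
Q = 5.624e-05, so δQ = 0.135 × 5.624e-05 = 7.59e-06.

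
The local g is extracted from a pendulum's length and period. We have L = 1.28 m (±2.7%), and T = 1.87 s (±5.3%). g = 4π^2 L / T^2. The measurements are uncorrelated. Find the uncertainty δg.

For a monomial g ∝ L, T^-2, fractional errors add in quadrature:
  (1·δL/L)² = (1×0.0270)² = 0.000729;  (-2·δT/T)² = (-2×0.0530)² = 0.0112
δg/g = √(0.0120) = 0.109
g = 14.5 m/s^2, so δg = 0.109 × 14.5 = 1.58 m/s^2.

1.58 m/s^2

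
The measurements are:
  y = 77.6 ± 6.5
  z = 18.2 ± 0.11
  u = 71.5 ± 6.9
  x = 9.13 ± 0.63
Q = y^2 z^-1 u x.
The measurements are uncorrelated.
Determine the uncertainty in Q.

Products/powers → add relative errors in quadrature, weighted by exponent:
  (2·δy/y)² = (2×0.0838)² = 0.0281;  (-1·δz/z)² = (-1×0.00604)² = 3.65e-05;  (1·δu/u)² = (1×0.0965)² = 0.00931;  (1·δx/x)² = (1×0.0690)² = 0.00476
δQ/Q = √(0.0422) = 0.205
Q = 2.16e+05, so δQ = 0.205 × 2.16e+05 = 44400.

44400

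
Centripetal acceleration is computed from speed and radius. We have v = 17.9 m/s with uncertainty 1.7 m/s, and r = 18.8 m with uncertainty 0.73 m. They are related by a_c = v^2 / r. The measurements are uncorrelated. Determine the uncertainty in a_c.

3.30 m/s^2

Each factor contributes (exponent × relative error)² to (δa_c/a_c)²:
  (2·δv/v)² = (2×0.0950)² = 0.0361;  (-1·δr/r)² = (-1×0.0388)² = 0.00151
δa_c/a_c = √(0.0376) = 0.194
a_c = 17.0 m/s^2, so δa_c = 0.194 × 17.0 = 3.30 m/s^2.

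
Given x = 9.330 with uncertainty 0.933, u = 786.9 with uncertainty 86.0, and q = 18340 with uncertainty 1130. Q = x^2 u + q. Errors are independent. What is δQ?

15700

Let p = x^2·u = 68500. δp/p = √((2·δx/x)² + (1·δu/u)²) = √(0.0400 + 0.0119) = 0.228, so δp = 15600.
Q = p + q: δQ = √(δp² + δq²) = √(2.44e+08 + 1.28e+06) = 15700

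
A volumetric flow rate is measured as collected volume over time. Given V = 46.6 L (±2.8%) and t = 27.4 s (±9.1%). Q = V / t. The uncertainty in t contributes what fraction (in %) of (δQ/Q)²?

(δQ/Q)² = (1·δV/V)² + (-1·δt/t)²
  V term: (1×0.0280)² = 0.000784
  t term: (-1×0.0910)² = 0.00828
Total = 0.00907. Share from t = 0.00828/0.00907 = 0.914.

91.4%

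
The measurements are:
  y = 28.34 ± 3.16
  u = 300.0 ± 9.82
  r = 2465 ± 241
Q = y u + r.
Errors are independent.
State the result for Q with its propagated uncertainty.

10970 ± 1020

Let p = y·u = 8502. δp/p = √((1·δy/y)² + (1·δu/u)²) = √(0.0124 + 0.00107) = 0.116, so δp = 988.
Q = p + r: δQ = √(δp² + δr²) = √(9.76e+05 + 58100) = 1020
Q = 10970.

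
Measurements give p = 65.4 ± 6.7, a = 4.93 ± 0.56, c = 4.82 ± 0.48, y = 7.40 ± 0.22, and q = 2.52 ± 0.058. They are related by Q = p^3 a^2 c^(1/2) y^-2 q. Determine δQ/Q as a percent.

39.1%

Products/powers → add relative errors in quadrature, weighted by exponent:
  (3·δp/p)² = (3×0.102)² = 0.0945;  (2·δa/a)² = (2×0.114)² = 0.0516;  (½·δc/c)² = (0.5×0.0996)² = 0.00248;  (-2·δy/y)² = (-2×0.0297)² = 0.00354;  (1·δq/q)² = (1×0.0230)² = 0.000530
δQ/Q = √(0.153) = 0.391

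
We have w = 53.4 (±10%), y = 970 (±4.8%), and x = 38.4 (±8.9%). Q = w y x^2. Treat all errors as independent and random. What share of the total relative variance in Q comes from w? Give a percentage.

(δQ/Q)² = (1·δw/w)² + (1·δy/y)² + (2·δx/x)²
  w term: (1×0.100)² = 0.0100
  y term: (1×0.0480)² = 0.00230
  x term: (2×0.0890)² = 0.0317
Total = 0.0440. Share from w = 0.0100/0.0440 = 0.227.

22.7%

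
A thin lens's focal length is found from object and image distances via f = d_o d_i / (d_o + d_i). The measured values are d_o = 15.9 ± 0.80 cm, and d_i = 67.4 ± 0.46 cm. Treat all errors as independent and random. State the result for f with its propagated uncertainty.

∂f/∂d_o = (d_i/(d_o+d_i))² = 0.655;  ∂f/∂d_i = (d_o/(d_o+d_i))² = 0.0364
δf = √((∂f/∂d_o · δd_o)² + (∂f/∂d_i · δd_i)²) = √(0.274 + 0.000281) = 0.524 cm
f = 12.9 cm.

12.9 ± 0.524 cm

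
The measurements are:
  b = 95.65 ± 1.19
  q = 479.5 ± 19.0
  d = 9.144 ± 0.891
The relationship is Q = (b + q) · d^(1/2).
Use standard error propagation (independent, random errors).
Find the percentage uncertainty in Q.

5.89%

Let u = b + q = 575.1. δu = √(δb² + δq²) = √(1.42 + 361) = 19.0, so δu/u = 0.0331.
Q is then a monomial in u, d:
δQ/Q = √((δu/u)² + (½·δd/d)²) = √(0.00110 + 0.00237) = 0.0589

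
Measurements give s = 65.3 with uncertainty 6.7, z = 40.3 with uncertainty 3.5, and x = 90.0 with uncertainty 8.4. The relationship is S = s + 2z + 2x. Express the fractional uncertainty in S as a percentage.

5.95%

Each term contributes (cᵢ δxᵢ)² to (δS)²:
  (δs)² = 44.9;  (2·δz)² = 49.0;  (2·δx)² = 282
δS = √(376) = 19.4
S = 326, so δS/S = 19.4/326 = 0.0595.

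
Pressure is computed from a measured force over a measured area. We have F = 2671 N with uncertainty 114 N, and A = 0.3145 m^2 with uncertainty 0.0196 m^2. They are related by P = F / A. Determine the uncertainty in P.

642 Pa

Each factor contributes (exponent × relative error)² to (δP/P)²:
  (1·δF/F)² = (1×0.0427)² = 0.00182;  (-1·δA/A)² = (-1×0.0623)² = 0.00388
δP/P = √(0.00571) = 0.0755
P = 8493 Pa, so δP = 0.0755 × 8493 = 642 Pa.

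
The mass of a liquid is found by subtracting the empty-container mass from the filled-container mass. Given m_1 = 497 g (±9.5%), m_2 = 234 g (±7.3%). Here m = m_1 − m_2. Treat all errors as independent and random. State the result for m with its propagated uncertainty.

Absolute uncertainties add in quadrature for a linear combination:
  (δm_1)² = 2230;  (δm_2)² = 292
δm = √(2520) = 50.2 g
m = 263 g.

263 ± 50.2 g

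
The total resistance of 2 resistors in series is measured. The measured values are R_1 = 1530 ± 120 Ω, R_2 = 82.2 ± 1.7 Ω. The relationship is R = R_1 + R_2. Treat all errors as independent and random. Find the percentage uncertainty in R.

7.44%

R is a linear combination, so absolute uncertainties add in quadrature:
  (δR_1)² = 14400;  (δR_2)² = 2.89
δR = √(14400) = 120 Ω
R = 1610 Ω, so δR/R = 120/1610 = 0.0744.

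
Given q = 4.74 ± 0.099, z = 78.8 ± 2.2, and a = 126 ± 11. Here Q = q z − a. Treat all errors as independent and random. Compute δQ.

Let p = q·z = 374. δp/p = √((1·δq/q)² + (1·δz/z)²) = √(0.000436 + 0.000779) = 0.0349, so δp = 13.0.
Q = p − a: δQ = √(δp² + δa²) = √(170 + 121) = 17.0

17.0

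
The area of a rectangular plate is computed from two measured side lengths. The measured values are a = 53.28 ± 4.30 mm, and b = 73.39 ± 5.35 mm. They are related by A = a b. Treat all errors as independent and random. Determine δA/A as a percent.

Each factor contributes (exponent × relative error)² to (δA/A)²:
  (1·δa/a)² = (1×0.0807)² = 0.00651;  (1·δb/b)² = (1×0.0729)² = 0.00531
δA/A = √(0.0118) = 0.109

10.9%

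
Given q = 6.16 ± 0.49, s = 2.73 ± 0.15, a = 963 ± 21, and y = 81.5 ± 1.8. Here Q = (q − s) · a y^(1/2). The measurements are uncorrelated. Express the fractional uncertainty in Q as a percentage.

15.1%

Let u = q − s = 3.43. δu = √(δq² + δs²) = √(0.240 + 0.0225) = 0.512, so δu/u = 0.149.
Q is then a monomial in u, a, y:
δQ/Q = √((δu/u)² + (1·δa/a)² + (½·δy/y)²) = √(0.0223 + 0.000476 + 0.000122) = 0.151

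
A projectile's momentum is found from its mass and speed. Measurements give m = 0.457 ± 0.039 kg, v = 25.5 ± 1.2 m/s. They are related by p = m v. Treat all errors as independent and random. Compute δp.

Relative error in a monomial: (δp/p)² = Σ (nᵢ · δxᵢ/xᵢ)².
  (1·δm/m)² = (1×0.0853)² = 0.00728;  (1·δv/v)² = (1×0.0471)² = 0.00221
δp/p = √(0.00950) = 0.0975
p = 11.7 kg·m/s, so δp = 0.0975 × 11.7 = 1.14 kg·m/s.

1.14 kg·m/s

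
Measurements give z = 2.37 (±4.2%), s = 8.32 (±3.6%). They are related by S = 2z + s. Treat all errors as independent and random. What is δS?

Each term contributes (cᵢ δxᵢ)² to (δS)²:
  (2·δz)² = 0.0396;  (δs)² = 0.0897
δS = √(0.129) = 0.360

0.360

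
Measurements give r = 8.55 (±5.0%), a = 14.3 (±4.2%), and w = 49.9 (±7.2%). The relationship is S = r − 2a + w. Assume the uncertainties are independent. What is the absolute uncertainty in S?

Sums and differences: (δS)² = Σ (cᵢ δxᵢ)².
  (δr)² = 0.183;  (2·δa)² = 1.44;  (δw)² = 12.9
δS = √(14.5) = 3.81

3.81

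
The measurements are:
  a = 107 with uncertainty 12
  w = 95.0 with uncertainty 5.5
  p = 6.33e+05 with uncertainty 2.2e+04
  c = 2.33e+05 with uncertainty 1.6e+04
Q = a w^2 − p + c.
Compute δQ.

1.58e+05

Let h = a·w^2 = 9.66e+05. δh/h = √((1·δa/a)² + (2·δw/w)²) = √(0.0126 + 0.0134) = 0.161, so δh = 1.56e+05.
Q = h − p + c: δQ = √(δh² + δp² + δc²) = √(2.42e+10 + 4.84e+08 + 2.56e+08) = 1.58e+05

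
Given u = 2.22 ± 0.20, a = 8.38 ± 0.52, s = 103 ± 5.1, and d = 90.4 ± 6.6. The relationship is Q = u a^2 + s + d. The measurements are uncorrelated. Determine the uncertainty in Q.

25.3

Let p = u·a^2 = 156. δp/p = √((1·δu/u)² + (2·δa/a)²) = √(0.00812 + 0.0154) = 0.153, so δp = 23.9.
Q = p + s + d: δQ = √(δp² + δs² + δd²) = √(572 + 26.0 + 43.6) = 25.3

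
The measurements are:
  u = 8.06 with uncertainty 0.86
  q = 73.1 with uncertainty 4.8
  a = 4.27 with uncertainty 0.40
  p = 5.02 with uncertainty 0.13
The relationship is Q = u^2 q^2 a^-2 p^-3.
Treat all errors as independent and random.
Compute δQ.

48.5

Products/powers → add relative errors in quadrature, weighted by exponent:
  (2·δu/u)² = (2×0.107)² = 0.0455;  (2·δq/q)² = (2×0.0657)² = 0.0172;  (-2·δa/a)² = (-2×0.0937)² = 0.0351;  (-3·δp/p)² = (-3×0.0259)² = 0.00604
δQ/Q = √(0.104) = 0.322
Q = 151, so δQ = 0.322 × 151 = 48.5.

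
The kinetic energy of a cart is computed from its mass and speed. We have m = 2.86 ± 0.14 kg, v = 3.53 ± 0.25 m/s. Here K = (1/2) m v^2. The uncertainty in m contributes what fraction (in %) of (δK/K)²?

10.7%

(δK/K)² = (1·δm/m)² + (2·δv/v)²
  m term: (1×0.0490)² = 0.00240
  v term: (2×0.0708)² = 0.0201
Total = 0.0225. Share from m = 0.00240/0.0225 = 0.107.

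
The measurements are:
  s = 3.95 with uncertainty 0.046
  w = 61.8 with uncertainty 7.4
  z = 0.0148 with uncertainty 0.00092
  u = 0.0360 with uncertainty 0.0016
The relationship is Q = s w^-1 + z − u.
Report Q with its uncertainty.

Let p = s·w^-1 = 0.0639. δp/p = √((1·δs/s)² + (-1·δw/w)²) = √(0.000136 + 0.0143) = 0.120, so δp = 0.00769.
Q = p + z − u: δQ = √(δp² + δz² + δu²) = √(5.91e-05 + 8.46e-07 + 2.56e-06) = 0.00791
Q = 0.0427.

0.0427 ± 0.00791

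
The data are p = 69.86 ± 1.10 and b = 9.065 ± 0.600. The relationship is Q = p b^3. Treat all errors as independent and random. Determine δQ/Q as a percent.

19.9%

For a monomial Q ∝ p, b^3, fractional errors add in quadrature:
  (1·δp/p)² = (1×0.0157)² = 0.000248;  (3·δb/b)² = (3×0.0662)² = 0.0394
δQ/Q = √(0.0397) = 0.199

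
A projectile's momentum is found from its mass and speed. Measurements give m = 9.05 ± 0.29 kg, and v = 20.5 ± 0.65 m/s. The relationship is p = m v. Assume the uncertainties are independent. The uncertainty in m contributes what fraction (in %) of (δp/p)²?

(δp/p)² = (1·δm/m)² + (1·δv/v)²
  m term: (1×0.0320)² = 0.00103
  v term: (1×0.0317)² = 0.00101
Total = 0.00203. Share from m = 0.00103/0.00203 = 0.505.

50.5%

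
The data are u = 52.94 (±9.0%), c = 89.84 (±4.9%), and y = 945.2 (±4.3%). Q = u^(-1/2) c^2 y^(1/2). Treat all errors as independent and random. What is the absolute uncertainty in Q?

3750

For a monomial Q ∝ u^(-1/2), c^2, y^(1/2), fractional errors add in quadrature:
  (−½·δu/u)² = (-0.5×0.0900)² = 0.00202;  (2·δc/c)² = (2×0.0490)² = 0.00960;  (½·δy/y)² = (0.5×0.0430)² = 0.000462
δQ/Q = √(0.0121) = 0.110
Q = 34100, so δQ = 0.110 × 34100 = 3750.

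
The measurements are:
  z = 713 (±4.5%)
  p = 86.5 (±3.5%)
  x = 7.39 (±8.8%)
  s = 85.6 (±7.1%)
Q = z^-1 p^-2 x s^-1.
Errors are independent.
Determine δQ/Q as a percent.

Products/powers → add relative errors in quadrature, weighted by exponent:
  (-1·δz/z)² = (-1×0.0450)² = 0.00202;  (-2·δp/p)² = (-2×0.0350)² = 0.00490;  (1·δx/x)² = (1×0.0880)² = 0.00774;  (-1·δs/s)² = (-1×0.0710)² = 0.00504
δQ/Q = √(0.0197) = 0.140

14.0%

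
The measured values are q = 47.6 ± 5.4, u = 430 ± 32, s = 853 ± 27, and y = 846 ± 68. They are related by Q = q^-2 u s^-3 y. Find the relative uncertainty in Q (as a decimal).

Products/powers → add relative errors in quadrature, weighted by exponent:
  (-2·δq/q)² = (-2×0.113)² = 0.0515;  (1·δu/u)² = (1×0.0744)² = 0.00554;  (-3·δs/s)² = (-3×0.0317)² = 0.00902;  (1·δy/y)² = (1×0.0804)² = 0.00646
δQ/Q = √(0.0725) = 0.269

0.269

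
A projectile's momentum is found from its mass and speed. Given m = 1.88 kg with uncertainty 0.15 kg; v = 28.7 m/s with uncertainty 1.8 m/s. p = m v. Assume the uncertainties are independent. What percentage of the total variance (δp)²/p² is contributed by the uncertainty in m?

61.8%

(δp/p)² = (1·δm/m)² + (1·δv/v)²
  m term: (1×0.0798)² = 0.00637
  v term: (1×0.0627)² = 0.00393
Total = 0.0103. Share from m = 0.00637/0.0103 = 0.618.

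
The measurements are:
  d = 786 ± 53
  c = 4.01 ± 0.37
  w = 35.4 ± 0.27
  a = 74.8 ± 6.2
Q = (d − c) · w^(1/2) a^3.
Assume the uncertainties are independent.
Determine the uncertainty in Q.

5.02e+08

Let u = d − c = 782. δu = √(δd² + δc²) = √(2810 + 0.137) = 53.0, so δu/u = 0.0678.
Q is then a monomial in u, w, a:
δQ/Q = √((δu/u)² + (½·δw/w)² + (3·δa/a)²) = √(0.00459 + 1.45e-05 + 0.0618) = 0.258
Q = 1.95e+09, so δQ = 0.258 × 1.95e+09 = 5.02e+08.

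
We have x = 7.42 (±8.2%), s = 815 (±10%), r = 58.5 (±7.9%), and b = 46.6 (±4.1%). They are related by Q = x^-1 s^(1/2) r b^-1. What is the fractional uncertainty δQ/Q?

0.131

Since Q is a product/quotient, work with relative uncertainties:
  (-1·δx/x)² = (-1×0.0820)² = 0.00672;  (½·δs/s)² = (0.5×0.100)² = 0.00250;  (1·δr/r)² = (1×0.0790)² = 0.00624;  (-1·δb/b)² = (-1×0.0410)² = 0.00168
δQ/Q = √(0.0171) = 0.131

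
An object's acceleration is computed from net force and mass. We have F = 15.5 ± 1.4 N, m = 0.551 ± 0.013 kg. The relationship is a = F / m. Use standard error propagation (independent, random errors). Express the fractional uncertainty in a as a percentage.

a is a product of powers, so relative uncertainties combine in quadrature:
  (1·δF/F)² = (1×0.0903)² = 0.00816;  (-1·δm/m)² = (-1×0.0236)² = 0.000557
δa/a = √(0.00871) = 0.0934

9.34%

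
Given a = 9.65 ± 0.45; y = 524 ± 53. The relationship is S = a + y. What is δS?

S is a linear combination, so absolute uncertainties add in quadrature:
  (δa)² = 0.203;  (δy)² = 2810
δS = √(2810) = 53.0

53.0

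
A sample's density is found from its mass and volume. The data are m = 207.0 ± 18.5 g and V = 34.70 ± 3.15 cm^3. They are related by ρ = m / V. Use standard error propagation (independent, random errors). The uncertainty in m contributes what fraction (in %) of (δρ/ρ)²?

49.2%

(δρ/ρ)² = (1·δm/m)² + (-1·δV/V)²
  m term: (1×0.0894)² = 0.00799
  V term: (-1×0.0908)² = 0.00824
Total = 0.0162. Share from m = 0.00799/0.0162 = 0.492.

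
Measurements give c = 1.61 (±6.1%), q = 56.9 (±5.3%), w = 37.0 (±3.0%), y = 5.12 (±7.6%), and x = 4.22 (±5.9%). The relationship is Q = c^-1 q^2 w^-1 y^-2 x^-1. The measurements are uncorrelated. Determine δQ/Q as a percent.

20.6%

For a monomial Q ∝ c^-1, q^2, w^-1, y^-2, x^-1, fractional errors add in quadrature:
  (-1·δc/c)² = (-1×0.0610)² = 0.00372;  (2·δq/q)² = (2×0.0530)² = 0.0112;  (-1·δw/w)² = (-1×0.0300)² = 0.000900;  (-2·δy/y)² = (-2×0.0760)² = 0.0231;  (-1·δx/x)² = (-1×0.0590)² = 0.00348
δQ/Q = √(0.0424) = 0.206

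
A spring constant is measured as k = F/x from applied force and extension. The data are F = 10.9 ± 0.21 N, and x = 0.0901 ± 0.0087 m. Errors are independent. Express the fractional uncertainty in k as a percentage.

9.85%

Since k is a product/quotient, work with relative uncertainties:
  (1·δF/F)² = (1×0.0193)² = 0.000371;  (-1·δx/x)² = (-1×0.0966)² = 0.00932
δk/k = √(0.00969) = 0.0985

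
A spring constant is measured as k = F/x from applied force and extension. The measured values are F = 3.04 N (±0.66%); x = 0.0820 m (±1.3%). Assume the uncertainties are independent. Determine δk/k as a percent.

For a monomial k ∝ F, x^-1, fractional errors add in quadrature:
  (1·δF/F)² = (1×0.00660)² = 4.36e-05;  (-1·δx/x)² = (-1×0.0130)² = 0.000169
δk/k = √(0.000213) = 0.0146

1.46%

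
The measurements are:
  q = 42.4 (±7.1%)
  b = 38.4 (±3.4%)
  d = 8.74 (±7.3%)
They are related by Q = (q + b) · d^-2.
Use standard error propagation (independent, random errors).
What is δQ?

0.160

Let u = q + b = 80.8. δu = √(δq² + δb²) = √(9.06 + 1.70) = 3.28, so δu/u = 0.0406.
Q is then a monomial in u, d:
δQ/Q = √((δu/u)² + (-2·δd/d)²) = √(0.00165 + 0.0213) = 0.152
Q = 1.06, so δQ = 0.152 × 1.06 = 0.160.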